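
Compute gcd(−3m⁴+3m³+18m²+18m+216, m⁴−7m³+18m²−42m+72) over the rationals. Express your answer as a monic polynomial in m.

By polynomial division,
  −3m⁴+3m³+18m²+18m+216 = (−3)(m⁴−7m³+18m²−42m+72) + (−18m³+72m²−108m+432)
  m⁴−7m³+18m²−42m+72 = (−(1/18)m+1/6)(−18m³+72m²−108m+432) + (0)
Last nonzero remainder: −18m³+72m²−108m+432. Dividing through by −18 gives the monic gcd m³−4m²+6m−24.

m³−4m²+6m−24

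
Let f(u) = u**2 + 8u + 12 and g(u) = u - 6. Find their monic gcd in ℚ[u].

1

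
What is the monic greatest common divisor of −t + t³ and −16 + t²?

Repeated division with remainder:
  t³ − t = (t)(t² − 16) + (15t)
  t² − 16 = ((1/15)t)(15t) + (−16)
  15t = (−(15/16)t)(−16) + (0)
The last nonzero remainder is the constant −16, so the polynomials are coprime and gcd = 1.

1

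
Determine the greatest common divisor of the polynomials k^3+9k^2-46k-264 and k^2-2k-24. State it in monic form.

k^2-2k-24

By polynomial division,
  k^3+9k^2-46k-264 = (k+11)(k^2-2k-24) + (0)
The last nonzero remainder k^2-2k-24 is already monic.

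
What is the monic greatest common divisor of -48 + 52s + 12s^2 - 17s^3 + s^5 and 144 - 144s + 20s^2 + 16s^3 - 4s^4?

6 - 5s + s^2

Repeated division with remainder:
  s^5 - 17s^3 + 12s^2 + 52s - 48 = (-(1/4)s - 1)(-4s^4 + 16s^3 + 20s^2 - 144s + 144) + (4s^3 - 4s^2 - 56s + 96)
  -4s^4 + 16s^3 + 20s^2 - 144s + 144 = (-s + 3)(4s^3 - 4s^2 - 56s + 96) + (-24s^2 + 120s - 144)
  4s^3 - 4s^2 - 56s + 96 = (-(1/6)s - 2/3)(-24s^2 + 120s - 144) + (0)
Last nonzero remainder: -24s^2 + 120s - 144. Dividing through by -24 gives the monic gcd s^2 - 5s + 6.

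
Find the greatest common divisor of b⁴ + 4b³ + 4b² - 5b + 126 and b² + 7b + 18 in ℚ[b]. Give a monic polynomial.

By polynomial division,
  b⁴ + 4b³ + 4b² - 5b + 126 = (b² - 3b + 7)(b² + 7b + 18) + (0)
The last nonzero remainder b² + 7b + 18 is already monic.

b² + 7b + 18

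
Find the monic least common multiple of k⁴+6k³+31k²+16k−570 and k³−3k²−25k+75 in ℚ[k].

k⁵+k⁴+k³−139k²−650k+2850

By polynomial division,
  k⁴+6k³+31k²+16k−570 = (k+9)(k³−3k²−25k+75) + (83k²+166k−1245)
  k³−3k²−25k+75 = ((1/83)k−5/83)(83k²+166k−1245) + (0)
Last nonzero remainder: 83k²+166k−1245. Dividing through by 83 gives the monic gcd k²+2k−15.
Then lcm(f, g) = f·g / gcd(f, g); expanding and making the result monic gives the answer.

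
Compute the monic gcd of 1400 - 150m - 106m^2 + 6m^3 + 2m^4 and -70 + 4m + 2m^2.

By polynomial division,
  2m^4 + 6m^3 - 106m^2 - 150m + 1400 = (m^2 + m - 20)(2m^2 + 4m - 70) + (0)
Last nonzero remainder: 2m^2 + 4m - 70. Dividing through by 2 gives the monic gcd m^2 + 2m - 35.

-35 + 2m + m^2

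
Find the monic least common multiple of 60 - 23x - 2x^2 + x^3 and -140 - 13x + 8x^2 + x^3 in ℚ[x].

Apply the Euclidean algorithm:
  x^3 - 2x^2 - 23x + 60 = (x^3 + 8x^2 - 13x - 140) + (-10x^2 - 10x + 200)
  x^3 + 8x^2 - 13x - 140 = (-(1/10)x - 7/10)(-10x^2 - 10x + 200) + (0)
Last nonzero remainder: -10x^2 - 10x + 200. Dividing through by -10 gives the monic gcd x^2 + x - 20.
Then lcm(f, g) = f·g / gcd(f, g); expanding and making the result monic gives the answer.

420 - 101x - 37x^2 + 5x^3 + x^4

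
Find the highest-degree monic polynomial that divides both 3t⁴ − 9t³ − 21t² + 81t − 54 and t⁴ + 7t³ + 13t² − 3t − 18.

t² + 2t − 3

Euclidean algorithm in ℚ[t]:
  3t⁴ − 9t³ − 21t² + 81t − 54 = (3)(t⁴ + 7t³ + 13t² − 3t − 18) + (−30t³ − 60t² + 90t)
  t⁴ + 7t³ + 13t² − 3t − 18 = (−(1/30)t − 1/6)(−30t³ − 60t² + 90t) + (6t² + 12t − 18)
  −30t³ − 60t² + 90t = (−5t)(6t² + 12t − 18) + (0)
Last nonzero remainder: 6t² + 12t − 18. Dividing through by 6 gives the monic gcd t² + 2t − 3.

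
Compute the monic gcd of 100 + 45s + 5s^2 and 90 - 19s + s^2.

1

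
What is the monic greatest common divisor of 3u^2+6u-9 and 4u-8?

Repeated division with remainder:
  3u^2+6u-9 = ((3/4)u+3)(4u-8) + (15)
  4u-8 = ((4/15)u-8/15)(15) + (0)
The last nonzero remainder is the constant 15, so the polynomials are coprime and gcd = 1.

1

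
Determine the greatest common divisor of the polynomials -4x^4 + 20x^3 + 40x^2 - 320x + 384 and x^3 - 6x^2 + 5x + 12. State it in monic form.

Repeated division with remainder:
  -4x^4 + 20x^3 + 40x^2 - 320x + 384 = (-4x - 4)(x^3 - 6x^2 + 5x + 12) + (36x^2 - 252x + 432)
  x^3 - 6x^2 + 5x + 12 = ((1/36)x + 1/36)(36x^2 - 252x + 432) + (0)
Last nonzero remainder: 36x^2 - 252x + 432. Dividing through by 36 gives the monic gcd x^2 - 7x + 12.

x^2 - 7x + 12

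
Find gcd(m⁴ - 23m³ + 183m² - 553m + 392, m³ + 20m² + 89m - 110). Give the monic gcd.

m - 1

Repeated division with remainder:
  m⁴ - 23m³ + 183m² - 553m + 392 = (m - 43)(m³ + 20m² + 89m - 110) + (954m² + 3384m - 4338)
  m³ + 20m² + 89m - 110 = ((1/954)m + 436/25281)(954m² + 3384m - 4338) + ((98838/2809)m - 98838/2809)
  954m² + 3384m - 4338 = ((148877/5491)m + 676969/5491)((98838/2809)m - 98838/2809) + (0)
Last nonzero remainder: (98838/2809)m - 98838/2809. Dividing through by 98838/2809 gives the monic gcd m - 1.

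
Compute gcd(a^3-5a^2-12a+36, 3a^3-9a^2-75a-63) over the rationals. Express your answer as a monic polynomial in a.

a+3

By polynomial division,
  a^3-5a^2-12a+36 = (1/3)(3a^3-9a^2-75a-63) + (-2a^2+13a+57)
  3a^3-9a^2-75a-63 = (-(3/2)a-21/4)(-2a^2+13a+57) + ((315/4)a+945/4)
  -2a^2+13a+57 = (-(8/315)a+76/315)((315/4)a+945/4) + (0)
Last nonzero remainder: (315/4)a+945/4. Dividing through by 315/4 gives the monic gcd a+3.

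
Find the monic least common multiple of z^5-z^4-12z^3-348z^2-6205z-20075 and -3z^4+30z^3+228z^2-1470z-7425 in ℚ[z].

z^6-10z^5-3z^4-240z^3-3073z^2+35770z+180675

Apply the Euclidean algorithm:
  z^5-z^4-12z^3-348z^2-6205z-20075 = (-(1/3)z-3)(-3z^4+30z^3+228z^2-1470z-7425) + (154z^3-154z^2-13090z-42350)
  -3z^4+30z^3+228z^2-1470z-7425 = (-(3/154)z+27/154)(154z^3-154z^2-13090z-42350) + (0)
Last nonzero remainder: 154z^3-154z^2-13090z-42350. Dividing through by 154 gives the monic gcd z^3-z^2-85z-275.
Then lcm(f, g) = f·g / gcd(f, g); expanding and making the result monic gives the answer.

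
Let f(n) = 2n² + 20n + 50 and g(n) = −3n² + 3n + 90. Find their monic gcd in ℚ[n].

n + 5

By polynomial division,
  2n² + 20n + 50 = (−2/3)(−3n² + 3n + 90) + (22n + 110)
  −3n² + 3n + 90 = (−(3/22)n + 9/11)(22n + 110) + (0)
Last nonzero remainder: 22n + 110. Dividing through by 22 gives the monic gcd n + 5.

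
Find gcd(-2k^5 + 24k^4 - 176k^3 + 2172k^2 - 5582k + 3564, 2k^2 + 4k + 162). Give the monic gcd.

k^2 + 2k + 81

Apply the Euclidean algorithm:
  -2k^5 + 24k^4 - 176k^3 + 2172k^2 - 5582k + 3564 = (-k^3 + 14k^2 - 35k + 22)(2k^2 + 4k + 162) + (0)
Last nonzero remainder: 2k^2 + 4k + 162. Dividing through by 2 gives the monic gcd k^2 + 2k + 81.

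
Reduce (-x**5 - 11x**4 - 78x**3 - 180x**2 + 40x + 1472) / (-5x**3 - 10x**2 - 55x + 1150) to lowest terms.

(x**3 + 4x**2 + 4x - 32)/(5x - 25)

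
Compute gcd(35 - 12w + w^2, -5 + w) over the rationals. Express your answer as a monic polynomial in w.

-5 + w

Euclidean algorithm in ℚ[w]:
  w^2 - 12w + 35 = (w - 7)(w - 5) + (0)
The last nonzero remainder w - 5 is already monic.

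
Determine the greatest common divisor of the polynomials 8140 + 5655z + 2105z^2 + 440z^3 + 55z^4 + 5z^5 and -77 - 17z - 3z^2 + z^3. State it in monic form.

Euclidean algorithm in ℚ[z]:
  5z^5 + 55z^4 + 440z^3 + 2105z^2 + 5655z + 8140 = (5z^2 + 70z + 735)(z^3 - 3z^2 - 17z - 77) + (5885z^2 + 23540z + 64735)
  z^3 - 3z^2 - 17z - 77 = ((1/5885)z - 7/5885)(5885z^2 + 23540z + 64735) + (0)
Last nonzero remainder: 5885z^2 + 23540z + 64735. Dividing through by 5885 gives the monic gcd z^2 + 4z + 11.

11 + 4z + z^2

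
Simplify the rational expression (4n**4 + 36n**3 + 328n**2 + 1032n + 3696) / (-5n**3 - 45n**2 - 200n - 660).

(-4n**2 - 24n - 168)/(5n + 30)

Repeated division with remainder:
  4n**4 + 36n**3 + 328n**2 + 1032n + 3696 = (-(4/5)n)(-5n**3 - 45n**2 - 200n - 660) + (168n**2 + 504n + 3696)
  -5n**3 - 45n**2 - 200n - 660 = (-(5/168)n - 5/28)(168n**2 + 504n + 3696) + (0)
Last nonzero remainder: 168n**2 + 504n + 3696. Dividing through by 168 gives the monic gcd n**2 + 3n + 22.
Cancel n**2 + 3n + 22 from numerator and denominator to get the reduced form.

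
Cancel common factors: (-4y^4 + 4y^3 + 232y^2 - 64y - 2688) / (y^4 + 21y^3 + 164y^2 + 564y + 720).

(-4y^2 + 44y - 112)/(y^2 + 11y + 30)

Repeated division with remainder:
  -4y^4 + 4y^3 + 232y^2 - 64y - 2688 = (-4)(y^4 + 21y^3 + 164y^2 + 564y + 720) + (88y^3 + 888y^2 + 2192y + 192)
  y^4 + 21y^3 + 164y^2 + 564y + 720 = ((1/88)y + 15/121)(88y^3 + 888y^2 + 2192y + 192) + ((3510/121)y^2 + (35100/121)y + 84240/121)
  88y^3 + 888y^2 + 2192y + 192 = ((5324/1755)y + 484/1755)((3510/121)y^2 + (35100/121)y + 84240/121) + (0)
Last nonzero remainder: (3510/121)y^2 + (35100/121)y + 84240/121. Dividing through by 3510/121 gives the monic gcd y^2 + 10y + 24.
Cancel y^2 + 10y + 24 from numerator and denominator to get the reduced form.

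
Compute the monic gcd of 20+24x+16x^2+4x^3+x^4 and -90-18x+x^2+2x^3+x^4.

10+2x+x^2

Euclidean algorithm in ℚ[x]:
  x^4+4x^3+16x^2+24x+20 = (x^4+2x^3+x^2-18x-90) + (2x^3+15x^2+42x+110)
  x^4+2x^3+x^2-18x-90 = ((1/2)x-11/4)(2x^3+15x^2+42x+110) + ((85/4)x^2+(85/2)x+425/2)
  2x^3+15x^2+42x+110 = ((8/85)x+44/85)((85/4)x^2+(85/2)x+425/2) + (0)
Last nonzero remainder: (85/4)x^2+(85/2)x+425/2. Dividing through by 85/4 gives the monic gcd x^2+2x+10.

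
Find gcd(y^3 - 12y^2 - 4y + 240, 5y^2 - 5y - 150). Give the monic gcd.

By polynomial division,
  y^3 - 12y^2 - 4y + 240 = ((1/5)y - 11/5)(5y^2 - 5y - 150) + (15y - 90)
  5y^2 - 5y - 150 = ((1/3)y + 5/3)(15y - 90) + (0)
Last nonzero remainder: 15y - 90. Dividing through by 15 gives the monic gcd y - 6.

y - 6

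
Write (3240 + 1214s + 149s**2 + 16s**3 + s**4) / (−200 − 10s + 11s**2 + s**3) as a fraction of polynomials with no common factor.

(324 + 89s + 6s**2 + s**3)/(−20 + s + s**2)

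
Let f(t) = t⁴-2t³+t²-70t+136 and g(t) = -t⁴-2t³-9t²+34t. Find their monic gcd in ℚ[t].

Apply the Euclidean algorithm:
  t⁴-2t³+t²-70t+136 = (-1)(-t⁴-2t³-9t²+34t) + (-4t³-8t²-36t+136)
  -t⁴-2t³-9t²+34t = ((1/4)t)(-4t³-8t²-36t+136) + (0)
Last nonzero remainder: -4t³-8t²-36t+136. Dividing through by -4 gives the monic gcd t³+2t²+9t-34.

t³+2t²+9t-34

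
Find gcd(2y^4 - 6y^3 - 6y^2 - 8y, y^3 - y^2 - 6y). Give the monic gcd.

y

Euclidean algorithm in ℚ[y]:
  2y^4 - 6y^3 - 6y^2 - 8y = (2y - 4)(y^3 - y^2 - 6y) + (2y^2 - 32y)
  y^3 - y^2 - 6y = ((1/2)y + 15/2)(2y^2 - 32y) + (234y)
  2y^2 - 32y = ((1/117)y - 16/117)(234y) + (0)
Last nonzero remainder: 234y. Dividing through by 234 gives the monic gcd y.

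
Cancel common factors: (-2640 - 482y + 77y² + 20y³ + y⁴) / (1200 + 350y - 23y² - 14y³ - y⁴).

(-11 - y)/(5 + y)

By polynomial division,
  y⁴ + 20y³ + 77y² - 482y - 2640 = (-1)(-y⁴ - 14y³ - 23y² + 350y + 1200) + (6y³ + 54y² - 132y - 1440)
  -y⁴ - 14y³ - 23y² + 350y + 1200 = (-(1/6)y - 5/6)(6y³ + 54y² - 132y - 1440) + (0)
Last nonzero remainder: 6y³ + 54y² - 132y - 1440. Dividing through by 6 gives the monic gcd y³ + 9y² - 22y - 240.
Cancel y³ + 9y² - 22y - 240 from numerator and denominator to get the reduced form.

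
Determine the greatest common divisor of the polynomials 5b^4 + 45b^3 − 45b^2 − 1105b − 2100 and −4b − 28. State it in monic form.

b + 7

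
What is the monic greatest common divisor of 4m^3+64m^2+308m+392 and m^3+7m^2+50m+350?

m+7

Apply the Euclidean algorithm:
  4m^3+64m^2+308m+392 = (4)(m^3+7m^2+50m+350) + (36m^2+108m-1008)
  m^3+7m^2+50m+350 = ((1/36)m+1/9)(36m^2+108m-1008) + (66m+462)
  36m^2+108m-1008 = ((6/11)m-24/11)(66m+462) + (0)
Last nonzero remainder: 66m+462. Dividing through by 66 gives the monic gcd m+7.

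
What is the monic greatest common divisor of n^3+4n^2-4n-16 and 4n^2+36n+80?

By polynomial division,
  n^3+4n^2-4n-16 = ((1/4)n-5/4)(4n^2+36n+80) + (21n+84)
  4n^2+36n+80 = ((4/21)n+20/21)(21n+84) + (0)
Last nonzero remainder: 21n+84. Dividing through by 21 gives the monic gcd n+4.

n+4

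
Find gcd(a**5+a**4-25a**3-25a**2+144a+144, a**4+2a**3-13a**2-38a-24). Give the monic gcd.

a**3-13a-12

Euclidean algorithm in ℚ[a]:
  a**5+a**4-25a**3-25a**2+144a+144 = (a-1)(a**4+2a**3-13a**2-38a-24) + (-10a**3+130a+120)
  a**4+2a**3-13a**2-38a-24 = (-(1/10)a-1/5)(-10a**3+130a+120) + (0)
Last nonzero remainder: -10a**3+130a+120. Dividing through by -10 gives the monic gcd a**3-13a-12.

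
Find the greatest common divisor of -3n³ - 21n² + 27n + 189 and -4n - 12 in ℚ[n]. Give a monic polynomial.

n + 3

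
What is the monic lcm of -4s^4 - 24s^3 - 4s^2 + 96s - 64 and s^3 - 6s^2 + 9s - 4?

Euclidean algorithm in ℚ[s]:
  -4s^4 - 24s^3 - 4s^2 + 96s - 64 = (-4s - 48)(s^3 - 6s^2 + 9s - 4) + (-256s^2 + 512s - 256)
  s^3 - 6s^2 + 9s - 4 = (-(1/256)s + 1/64)(-256s^2 + 512s - 256) + (0)
Last nonzero remainder: -256s^2 + 512s - 256. Dividing through by -256 gives the monic gcd s^2 - 2s + 1.
Then lcm(f, g) = f·g / gcd(f, g); expanding and making the result monic gives the answer.

s^5 + 2s^4 - 23s^3 - 28s^2 + 112s - 64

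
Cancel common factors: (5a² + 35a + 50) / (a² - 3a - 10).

Euclidean algorithm in ℚ[a]:
  5a² + 35a + 50 = (5)(a² - 3a - 10) + (50a + 100)
  a² - 3a - 10 = ((1/50)a - 1/10)(50a + 100) + (0)
Last nonzero remainder: 50a + 100. Dividing through by 50 gives the monic gcd a + 2.
Cancel a + 2 from numerator and denominator to get the reduced form.

(5a + 25)/(a - 5)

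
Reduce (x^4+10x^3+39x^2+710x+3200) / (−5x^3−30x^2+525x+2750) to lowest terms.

(−x^3−5x^2−14x−640)/(5x^2+5x−550)

Apply the Euclidean algorithm:
  x^4+10x^3+39x^2+710x+3200 = (−(1/5)x−4/5)(−5x^3−30x^2+525x+2750) + (120x^2+1680x+5400)
  −5x^3−30x^2+525x+2750 = (−(1/24)x+1/3)(120x^2+1680x+5400) + (190x+950)
  120x^2+1680x+5400 = ((12/19)x+108/19)(190x+950) + (0)
Last nonzero remainder: 190x+950. Dividing through by 190 gives the monic gcd x+5.
Cancel x+5 from numerator and denominator to get the reduced form.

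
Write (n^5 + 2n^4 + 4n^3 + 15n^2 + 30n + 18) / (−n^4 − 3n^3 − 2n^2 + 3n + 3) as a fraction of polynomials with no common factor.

(−n^2 + 2n − 6)/(n − 1)

Repeated division with remainder:
  n^5 + 2n^4 + 4n^3 + 15n^2 + 30n + 18 = (−n + 1)(−n^4 − 3n^3 − 2n^2 + 3n + 3) + (5n^3 + 20n^2 + 30n + 15)
  −n^4 − 3n^3 − 2n^2 + 3n + 3 = (−(1/5)n + 1/5)(5n^3 + 20n^2 + 30n + 15) + (0)
Last nonzero remainder: 5n^3 + 20n^2 + 30n + 15. Dividing through by 5 gives the monic gcd n^3 + 4n^2 + 6n + 3.
Cancel n^3 + 4n^2 + 6n + 3 from numerator and denominator to get the reduced form.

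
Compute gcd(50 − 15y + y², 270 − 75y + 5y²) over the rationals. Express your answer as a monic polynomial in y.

1

Euclidean algorithm in ℚ[y]:
  y² − 15y + 50 = (1/5)(5y² − 75y + 270) + (−4)
  5y² − 75y + 270 = (−(5/4)y² + (75/4)y − 135/2)(−4) + (0)
The last nonzero remainder is the constant −4, so the polynomials are coprime and gcd = 1.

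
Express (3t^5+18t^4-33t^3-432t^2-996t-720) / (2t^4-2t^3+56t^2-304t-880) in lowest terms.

(3t^3+27t^2+78t+72)/(2t^2+4t+88)

Euclidean algorithm in ℚ[t]:
  3t^5+18t^4-33t^3-432t^2-996t-720 = ((3/2)t+21/2)(2t^4-2t^3+56t^2-304t-880) + (-96t^3-564t^2+3516t+8520)
  2t^4-2t^3+56t^2-304t-880 = (-(1/48)t+55/384)(-96t^3-564t^2+3516t+8520) + ((6721/32)t^2-(20163/32)t-33605/16)
  -96t^3-564t^2+3516t+8520 = (-(3072/6721)t-27264/6721)((6721/32)t^2-(20163/32)t-33605/16) + (0)
Last nonzero remainder: (6721/32)t^2-(20163/32)t-33605/16. Dividing through by 6721/32 gives the monic gcd t^2-3t-10.
Cancel t^2-3t-10 from numerator and denominator to get the reduced form.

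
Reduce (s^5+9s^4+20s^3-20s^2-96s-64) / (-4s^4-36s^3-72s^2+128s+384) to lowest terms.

Repeated division with remainder:
  s^5+9s^4+20s^3-20s^2-96s-64 = (-(1/4)s)(-4s^4-36s^3-72s^2+128s+384) + (2s^3+12s^2-64)
  -4s^4-36s^3-72s^2+128s+384 = (-2s-6)(2s^3+12s^2-64) + (0)
Last nonzero remainder: 2s^3+12s^2-64. Dividing through by 2 gives the monic gcd s^3+6s^2-32.
Cancel s^3+6s^2-32 from numerator and denominator to get the reduced form.

(-s^2-3s-2)/(4s+12)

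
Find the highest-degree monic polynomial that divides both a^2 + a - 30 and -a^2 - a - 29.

1

By polynomial division,
  a^2 + a - 30 = (-1)(-a^2 - a - 29) + (-59)
  -a^2 - a - 29 = ((1/59)a^2 + (1/59)a + 29/59)(-59) + (0)
The last nonzero remainder is the constant -59, so the polynomials are coprime and gcd = 1.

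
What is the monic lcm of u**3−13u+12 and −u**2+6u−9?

Apply the Euclidean algorithm:
  u**3−13u+12 = (−u−6)(−u**2+6u−9) + (14u−42)
  −u**2+6u−9 = (−(1/14)u+3/14)(14u−42) + (0)
Last nonzero remainder: 14u−42. Dividing through by 14 gives the monic gcd u−3.
Then lcm(f, g) = f·g / gcd(f, g); expanding and making the result monic gives the answer.

u**4−3u**3−13u**2+51u−36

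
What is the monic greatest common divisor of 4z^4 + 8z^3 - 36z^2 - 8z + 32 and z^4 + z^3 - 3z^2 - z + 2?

z^2 - 1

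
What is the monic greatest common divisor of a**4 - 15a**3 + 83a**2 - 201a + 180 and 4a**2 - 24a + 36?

a**2 - 6a + 9

By polynomial division,
  a**4 - 15a**3 + 83a**2 - 201a + 180 = ((1/4)a**2 - (9/4)a + 5)(4a**2 - 24a + 36) + (0)
Last nonzero remainder: 4a**2 - 24a + 36. Dividing through by 4 gives the monic gcd a**2 - 6a + 9.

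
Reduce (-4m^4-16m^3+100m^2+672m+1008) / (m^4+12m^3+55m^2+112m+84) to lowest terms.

Repeated division with remainder:
  -4m^4-16m^3+100m^2+672m+1008 = (-4)(m^4+12m^3+55m^2+112m+84) + (32m^3+320m^2+1120m+1344)
  m^4+12m^3+55m^2+112m+84 = ((1/32)m+1/16)(32m^3+320m^2+1120m+1344) + (0)
Last nonzero remainder: 32m^3+320m^2+1120m+1344. Dividing through by 32 gives the monic gcd m^3+10m^2+35m+42.
Cancel m^3+10m^2+35m+42 from numerator and denominator to get the reduced form.

(-4m+24)/(m+2)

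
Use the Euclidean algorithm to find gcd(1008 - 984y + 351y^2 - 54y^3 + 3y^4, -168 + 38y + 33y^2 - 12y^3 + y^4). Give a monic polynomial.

-84 + 61y - 14y^2 + y^3

Apply the Euclidean algorithm:
  3y^4 - 54y^3 + 351y^2 - 984y + 1008 = (3)(y^4 - 12y^3 + 33y^2 + 38y - 168) + (-18y^3 + 252y^2 - 1098y + 1512)
  y^4 - 12y^3 + 33y^2 + 38y - 168 = (-(1/18)y - 1/9)(-18y^3 + 252y^2 - 1098y + 1512) + (0)
Last nonzero remainder: -18y^3 + 252y^2 - 1098y + 1512. Dividing through by -18 gives the monic gcd y^3 - 14y^2 + 61y - 84.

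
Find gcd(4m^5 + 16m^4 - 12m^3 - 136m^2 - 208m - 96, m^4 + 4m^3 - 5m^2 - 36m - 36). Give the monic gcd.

m^3 + m^2 - 8m - 12

By polynomial division,
  4m^5 + 16m^4 - 12m^3 - 136m^2 - 208m - 96 = (4m)(m^4 + 4m^3 - 5m^2 - 36m - 36) + (8m^3 + 8m^2 - 64m - 96)
  m^4 + 4m^3 - 5m^2 - 36m - 36 = ((1/8)m + 3/8)(8m^3 + 8m^2 - 64m - 96) + (0)
Last nonzero remainder: 8m^3 + 8m^2 - 64m - 96. Dividing through by 8 gives the monic gcd m^3 + m^2 - 8m - 12.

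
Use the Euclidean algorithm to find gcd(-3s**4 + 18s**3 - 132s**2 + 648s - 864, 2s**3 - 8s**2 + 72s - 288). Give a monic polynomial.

s**3 - 4s**2 + 36s - 144

Euclidean algorithm in ℚ[s]:
  -3s**4 + 18s**3 - 132s**2 + 648s - 864 = (-(3/2)s + 3)(2s**3 - 8s**2 + 72s - 288) + (0)
Last nonzero remainder: 2s**3 - 8s**2 + 72s - 288. Dividing through by 2 gives the monic gcd s**3 - 4s**2 + 36s - 144.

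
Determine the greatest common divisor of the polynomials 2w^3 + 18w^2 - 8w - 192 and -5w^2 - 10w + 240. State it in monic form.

Repeated division with remainder:
  2w^3 + 18w^2 - 8w - 192 = (-(2/5)w - 14/5)(-5w^2 - 10w + 240) + (60w + 480)
  -5w^2 - 10w + 240 = (-(1/12)w + 1/2)(60w + 480) + (0)
Last nonzero remainder: 60w + 480. Dividing through by 60 gives the monic gcd w + 8.

w + 8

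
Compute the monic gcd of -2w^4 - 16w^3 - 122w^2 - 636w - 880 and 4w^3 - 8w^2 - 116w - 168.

w + 2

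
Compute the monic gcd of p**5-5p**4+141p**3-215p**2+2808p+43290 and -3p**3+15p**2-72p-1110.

p**3-5p**2+24p+370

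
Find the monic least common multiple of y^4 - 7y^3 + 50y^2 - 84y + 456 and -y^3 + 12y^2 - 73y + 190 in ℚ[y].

y^5 - 12y^4 + 85y^3 - 334y^2 + 876y - 2280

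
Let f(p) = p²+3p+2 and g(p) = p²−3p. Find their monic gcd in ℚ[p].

Apply the Euclidean algorithm:
  p²+3p+2 = (p²−3p) + (6p+2)
  p²−3p = ((1/6)p−5/9)(6p+2) + (10/9)
  6p+2 = ((27/5)p+9/5)(10/9) + (0)
The last nonzero remainder is the constant 10/9, so the polynomials are coprime and gcd = 1.

1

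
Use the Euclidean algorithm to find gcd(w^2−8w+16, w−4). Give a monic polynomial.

w−4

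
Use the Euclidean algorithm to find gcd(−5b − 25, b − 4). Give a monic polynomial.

Repeated division with remainder:
  −5b − 25 = (−5)(b − 4) + (−45)
  b − 4 = (−(1/45)b + 4/45)(−45) + (0)
The last nonzero remainder is the constant −45, so the polynomials are coprime and gcd = 1.

1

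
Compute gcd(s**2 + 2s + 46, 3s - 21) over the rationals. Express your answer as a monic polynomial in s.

1

Apply the Euclidean algorithm:
  s**2 + 2s + 46 = ((1/3)s + 3)(3s - 21) + (109)
  3s - 21 = ((3/109)s - 21/109)(109) + (0)
The last nonzero remainder is the constant 109, so the polynomials are coprime and gcd = 1.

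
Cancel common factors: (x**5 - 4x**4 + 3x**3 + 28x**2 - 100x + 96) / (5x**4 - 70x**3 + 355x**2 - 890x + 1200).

(x**3 - x**2 - 8x + 12)/(5x**2 - 55x + 150)

By polynomial division,
  x**5 - 4x**4 + 3x**3 + 28x**2 - 100x + 96 = ((1/5)x + 2)(5x**4 - 70x**3 + 355x**2 - 890x + 1200) + (72x**3 - 504x**2 + 1440x - 2304)
  5x**4 - 70x**3 + 355x**2 - 890x + 1200 = ((5/72)x - 35/72)(72x**3 - 504x**2 + 1440x - 2304) + (10x**2 - 30x + 80)
  72x**3 - 504x**2 + 1440x - 2304 = ((36/5)x - 144/5)(10x**2 - 30x + 80) + (0)
Last nonzero remainder: 10x**2 - 30x + 80. Dividing through by 10 gives the monic gcd x**2 - 3x + 8.
Cancel x**2 - 3x + 8 from numerator and denominator to get the reduced form.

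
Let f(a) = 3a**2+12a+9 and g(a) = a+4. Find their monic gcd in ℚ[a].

1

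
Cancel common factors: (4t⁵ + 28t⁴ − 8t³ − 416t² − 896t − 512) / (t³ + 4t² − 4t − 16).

(4t³ + 4t² − 64t − 64)/(t − 2)

Euclidean algorithm in ℚ[t]:
  4t⁵ + 28t⁴ − 8t³ − 416t² − 896t − 512 = (4t² + 12t − 40)(t³ + 4t² − 4t − 16) + (−144t² − 864t − 1152)
  t³ + 4t² − 4t − 16 = (−(1/144)t + 1/72)(−144t² − 864t − 1152) + (0)
Last nonzero remainder: −144t² − 864t − 1152. Dividing through by −144 gives the monic gcd t² + 6t + 8.
Cancel t² + 6t + 8 from numerator and denominator to get the reduced form.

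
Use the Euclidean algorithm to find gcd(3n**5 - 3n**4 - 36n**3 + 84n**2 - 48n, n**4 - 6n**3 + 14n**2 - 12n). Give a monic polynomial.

n**2 - 2n

Apply the Euclidean algorithm:
  3n**5 - 3n**4 - 36n**3 + 84n**2 - 48n = (3n + 15)(n**4 - 6n**3 + 14n**2 - 12n) + (12n**3 - 90n**2 + 132n)
  n**4 - 6n**3 + 14n**2 - 12n = ((1/12)n + 1/8)(12n**3 - 90n**2 + 132n) + ((57/4)n**2 - (57/2)n)
  12n**3 - 90n**2 + 132n = ((16/19)n - 88/19)((57/4)n**2 - (57/2)n) + (0)
Last nonzero remainder: (57/4)n**2 - (57/2)n. Dividing through by 57/4 gives the monic gcd n**2 - 2n.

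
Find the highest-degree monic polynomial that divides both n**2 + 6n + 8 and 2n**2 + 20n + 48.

By polynomial division,
  n**2 + 6n + 8 = (1/2)(2n**2 + 20n + 48) + (-4n - 16)
  2n**2 + 20n + 48 = (-(1/2)n - 3)(-4n - 16) + (0)
Last nonzero remainder: -4n - 16. Dividing through by -4 gives the monic gcd n + 4.

n + 4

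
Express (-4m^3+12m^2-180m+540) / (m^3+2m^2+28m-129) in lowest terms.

(-4m^2-180)/(m^2+5m+43)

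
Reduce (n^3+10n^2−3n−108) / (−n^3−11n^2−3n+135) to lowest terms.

Repeated division with remainder:
  n^3+10n^2−3n−108 = (−1)(−n^3−11n^2−3n+135) + (−n^2−6n+27)
  −n^3−11n^2−3n+135 = (n+5)(−n^2−6n+27) + (0)
Last nonzero remainder: −n^2−6n+27. Dividing through by −1 gives the monic gcd n^2+6n−27.
Cancel n^2+6n−27 from numerator and denominator to get the reduced form.

(−n−4)/(n+5)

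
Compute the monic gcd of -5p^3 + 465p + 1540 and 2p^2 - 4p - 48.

p + 4

By polynomial division,
  -5p^3 + 465p + 1540 = (-(5/2)p - 5)(2p^2 - 4p - 48) + (325p + 1300)
  2p^2 - 4p - 48 = ((2/325)p - 12/325)(325p + 1300) + (0)
Last nonzero remainder: 325p + 1300. Dividing through by 325 gives the monic gcd p + 4.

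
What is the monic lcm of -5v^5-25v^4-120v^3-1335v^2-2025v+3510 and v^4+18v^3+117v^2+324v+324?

v^7+14v^6+87v^5+573v^4+3240v^3+7749v^2+972v-12636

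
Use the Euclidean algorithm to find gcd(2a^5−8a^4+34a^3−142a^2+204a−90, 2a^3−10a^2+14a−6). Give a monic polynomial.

a^3−5a^2+7a−3

Repeated division with remainder:
  2a^5−8a^4+34a^3−142a^2+204a−90 = (a^2+a+15)(2a^3−10a^2+14a−6) + (0)
Last nonzero remainder: 2a^3−10a^2+14a−6. Dividing through by 2 gives the monic gcd a^3−5a^2+7a−3.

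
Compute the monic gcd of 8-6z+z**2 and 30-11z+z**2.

Repeated division with remainder:
  z**2-6z+8 = (z**2-11z+30) + (5z-22)
  z**2-11z+30 = ((1/5)z-33/25)(5z-22) + (24/25)
  5z-22 = ((125/24)z-275/12)(24/25) + (0)
The last nonzero remainder is the constant 24/25, so the polynomials are coprime and gcd = 1.

1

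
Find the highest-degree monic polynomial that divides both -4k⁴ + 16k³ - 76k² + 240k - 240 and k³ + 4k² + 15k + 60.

k² + 15

Repeated division with remainder:
  -4k⁴ + 16k³ - 76k² + 240k - 240 = (-4k + 32)(k³ + 4k² + 15k + 60) + (-144k² - 2160)
  k³ + 4k² + 15k + 60 = (-(1/144)k - 1/36)(-144k² - 2160) + (0)
Last nonzero remainder: -144k² - 2160. Dividing through by -144 gives the monic gcd k² + 15.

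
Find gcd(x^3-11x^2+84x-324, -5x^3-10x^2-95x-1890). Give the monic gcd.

x^2-5x+54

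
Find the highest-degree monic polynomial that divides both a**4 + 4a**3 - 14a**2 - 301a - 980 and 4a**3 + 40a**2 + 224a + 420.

a**2 + 7a + 35

By polynomial division,
  a**4 + 4a**3 - 14a**2 - 301a - 980 = ((1/4)a - 3/2)(4a**3 + 40a**2 + 224a + 420) + (-10a**2 - 70a - 350)
  4a**3 + 40a**2 + 224a + 420 = (-(2/5)a - 6/5)(-10a**2 - 70a - 350) + (0)
Last nonzero remainder: -10a**2 - 70a - 350. Dividing through by -10 gives the monic gcd a**2 + 7a + 35.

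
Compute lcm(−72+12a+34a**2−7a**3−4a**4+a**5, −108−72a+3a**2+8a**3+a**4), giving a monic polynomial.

Euclidean algorithm in ℚ[a]:
  a**5−4a**4−7a**3+34a**2+12a−72 = (a−12)(a**4+8a**3+3a**2−72a−108) + (86a**3+142a**2−744a−1368)
  a**4+8a**3+3a**2−72a−108 = ((1/86)a+273/3698)(86a**3+142a**2−744a−1368) + ((2160/1849)a**2−(2160/1849)a−12960/1849)
  86a**3+142a**2−744a−1368 = ((79507/1080)a+35131/180)((2160/1849)a**2−(2160/1849)a−12960/1849) + (0)
Last nonzero remainder: (2160/1849)a**2−(2160/1849)a−12960/1849. Dividing through by 2160/1849 gives the monic gcd a**2−a−6.
Then lcm(f, g) = f·g / gcd(f, g); expanding and making the result monic gives the answer.

−1296−432a+648a**2+192a**3−101a**4−25a**5+5a**6+a**7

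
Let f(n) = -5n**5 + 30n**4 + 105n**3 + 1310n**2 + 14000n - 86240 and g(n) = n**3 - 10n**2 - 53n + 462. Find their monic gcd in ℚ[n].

Repeated division with remainder:
  -5n**5 + 30n**4 + 105n**3 + 1310n**2 + 14000n - 86240 = (-5n**2 - 20n - 360)(n**3 - 10n**2 - 53n + 462) + (-1040n**2 + 4160n + 80080)
  n**3 - 10n**2 - 53n + 462 = (-(1/1040)n + 3/520)(-1040n**2 + 4160n + 80080) + (0)
Last nonzero remainder: -1040n**2 + 4160n + 80080. Dividing through by -1040 gives the monic gcd n**2 - 4n - 77.

n**2 - 4n - 77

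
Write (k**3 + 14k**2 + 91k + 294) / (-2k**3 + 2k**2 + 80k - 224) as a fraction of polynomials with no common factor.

(-k**2 - 7k - 42)/(2k**2 - 16k + 32)

By polynomial division,
  k**3 + 14k**2 + 91k + 294 = (-1/2)(-2k**3 + 2k**2 + 80k - 224) + (15k**2 + 131k + 182)
  -2k**3 + 2k**2 + 80k - 224 = (-(2/15)k + 292/225)(15k**2 + 131k + 182) + (-(14792/225)k - 103544/225)
  15k**2 + 131k + 182 = (-(3375/14792)k - 2925/7396)(-(14792/225)k - 103544/225) + (0)
Last nonzero remainder: -(14792/225)k - 103544/225. Dividing through by -14792/225 gives the monic gcd k + 7.
Cancel k + 7 from numerator and denominator to get the reduced form.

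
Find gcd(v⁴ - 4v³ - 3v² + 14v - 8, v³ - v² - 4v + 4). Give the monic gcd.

Apply the Euclidean algorithm:
  v⁴ - 4v³ - 3v² + 14v - 8 = (v - 3)(v³ - v² - 4v + 4) + (-2v² - 2v + 4)
  v³ - v² - 4v + 4 = (-(1/2)v + 1)(-2v² - 2v + 4) + (0)
Last nonzero remainder: -2v² - 2v + 4. Dividing through by -2 gives the monic gcd v² + v - 2.

v² + v - 2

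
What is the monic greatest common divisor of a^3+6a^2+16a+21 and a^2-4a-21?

Repeated division with remainder:
  a^3+6a^2+16a+21 = (a+10)(a^2-4a-21) + (77a+231)
  a^2-4a-21 = ((1/77)a-1/11)(77a+231) + (0)
Last nonzero remainder: 77a+231. Dividing through by 77 gives the monic gcd a+3.

a+3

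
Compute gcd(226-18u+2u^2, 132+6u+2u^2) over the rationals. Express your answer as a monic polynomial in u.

1

Euclidean algorithm in ℚ[u]:
  2u^2-18u+226 = (2u^2+6u+132) + (-24u+94)
  2u^2+6u+132 = (-(1/12)u-83/144)(-24u+94) + (13405/72)
  -24u+94 = (-(1728/13405)u+6768/13405)(13405/72) + (0)
The last nonzero remainder is the constant 13405/72, so the polynomials are coprime and gcd = 1.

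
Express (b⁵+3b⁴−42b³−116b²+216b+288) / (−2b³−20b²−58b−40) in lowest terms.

(−b³+2b²+36b−72)/(2b+10)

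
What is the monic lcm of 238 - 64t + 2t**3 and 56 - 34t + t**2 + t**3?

952 - 970t + 311t**2 - 24t**3 - 6t**4 + t**5

Repeated division with remainder:
  2t**3 - 64t + 238 = (2)(t**3 + t**2 - 34t + 56) + (-2t**2 + 4t + 126)
  t**3 + t**2 - 34t + 56 = (-(1/2)t - 3/2)(-2t**2 + 4t + 126) + (35t + 245)
  -2t**2 + 4t + 126 = (-(2/35)t + 18/35)(35t + 245) + (0)
Last nonzero remainder: 35t + 245. Dividing through by 35 gives the monic gcd t + 7.
Then lcm(f, g) = f·g / gcd(f, g); expanding and making the result monic gives the answer.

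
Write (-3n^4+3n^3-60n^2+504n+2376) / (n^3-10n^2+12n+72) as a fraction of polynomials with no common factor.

(-3n^3-15n^2-150n-396)/(n^2-4n-12)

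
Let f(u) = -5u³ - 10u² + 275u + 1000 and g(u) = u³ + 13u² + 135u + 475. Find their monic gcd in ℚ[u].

Apply the Euclidean algorithm:
  -5u³ - 10u² + 275u + 1000 = (-5)(u³ + 13u² + 135u + 475) + (55u² + 950u + 3375)
  u³ + 13u² + 135u + 475 = ((1/55)u - 47/605)(55u² + 950u + 3375) + ((17840/121)u + 89200/121)
  55u² + 950u + 3375 = ((1331/3568)u + 16335/3568)((17840/121)u + 89200/121) + (0)
Last nonzero remainder: (17840/121)u + 89200/121. Dividing through by 17840/121 gives the monic gcd u + 5.

u + 5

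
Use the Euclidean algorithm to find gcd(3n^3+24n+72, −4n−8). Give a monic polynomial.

Repeated division with remainder:
  3n^3+24n+72 = (−(3/4)n^2+(3/2)n−9)(−4n−8) + (0)
Last nonzero remainder: −4n−8. Dividing through by −4 gives the monic gcd n+2.

n+2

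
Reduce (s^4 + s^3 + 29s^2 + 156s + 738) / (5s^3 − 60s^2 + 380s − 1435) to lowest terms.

Euclidean algorithm in ℚ[s]:
  s^4 + s^3 + 29s^2 + 156s + 738 = ((1/5)s + 13/5)(5s^3 − 60s^2 + 380s − 1435) + (109s^2 − 545s + 4469)
  5s^3 − 60s^2 + 380s − 1435 = ((5/109)s − 35/109)(109s^2 − 545s + 4469) + (0)
Last nonzero remainder: 109s^2 − 545s + 4469. Dividing through by 109 gives the monic gcd s^2 − 5s + 41.
Cancel s^2 − 5s + 41 from numerator and denominator to get the reduced form.

(s^2 + 6s + 18)/(5s − 35)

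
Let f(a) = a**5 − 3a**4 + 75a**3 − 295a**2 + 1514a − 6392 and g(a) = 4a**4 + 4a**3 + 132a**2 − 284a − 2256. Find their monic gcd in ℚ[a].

a**3 − 2a**2 + 39a − 188

By polynomial division,
  a**5 − 3a**4 + 75a**3 − 295a**2 + 1514a − 6392 = ((1/4)a − 1)(4a**4 + 4a**3 + 132a**2 − 284a − 2256) + (46a**3 − 92a**2 + 1794a − 8648)
  4a**4 + 4a**3 + 132a**2 − 284a − 2256 = ((2/23)a + 6/23)(46a**3 − 92a**2 + 1794a − 8648) + (0)
Last nonzero remainder: 46a**3 − 92a**2 + 1794a − 8648. Dividing through by 46 gives the monic gcd a**3 − 2a**2 + 39a − 188.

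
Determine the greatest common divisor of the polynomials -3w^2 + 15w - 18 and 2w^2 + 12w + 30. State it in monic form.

By polynomial division,
  -3w^2 + 15w - 18 = (-3/2)(2w^2 + 12w + 30) + (33w + 27)
  2w^2 + 12w + 30 = ((2/33)w + 38/121)(33w + 27) + (2604/121)
  33w + 27 = ((1331/868)w + 1089/868)(2604/121) + (0)
The last nonzero remainder is the constant 2604/121, so the polynomials are coprime and gcd = 1.

1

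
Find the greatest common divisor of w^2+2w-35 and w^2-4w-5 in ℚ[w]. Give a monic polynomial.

w-5

Repeated division with remainder:
  w^2+2w-35 = (w^2-4w-5) + (6w-30)
  w^2-4w-5 = ((1/6)w+1/6)(6w-30) + (0)
Last nonzero remainder: 6w-30. Dividing through by 6 gives the monic gcd w-5.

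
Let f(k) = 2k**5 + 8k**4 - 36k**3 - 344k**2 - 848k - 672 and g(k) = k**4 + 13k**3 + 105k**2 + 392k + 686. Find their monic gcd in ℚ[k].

k**2 + 6k + 14

Apply the Euclidean algorithm:
  2k**5 + 8k**4 - 36k**3 - 344k**2 - 848k - 672 = (2k - 18)(k**4 + 13k**3 + 105k**2 + 392k + 686) + (-12k**3 + 762k**2 + 4836k + 11676)
  k**4 + 13k**3 + 105k**2 + 392k + 686 = (-(1/12)k - 51/8)(-12k**3 + 762k**2 + 4836k + 11676) + ((21463/4)k**2 + (64389/2)k + 150241/2)
  -12k**3 + 762k**2 + 4836k + 11676 = (-(48/21463)k + 3336/21463)((21463/4)k**2 + (64389/2)k + 150241/2) + (0)
Last nonzero remainder: (21463/4)k**2 + (64389/2)k + 150241/2. Dividing through by 21463/4 gives the monic gcd k**2 + 6k + 14.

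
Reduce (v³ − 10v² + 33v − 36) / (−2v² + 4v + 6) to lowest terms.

(−v² + 7v − 12)/(2v + 2)

Euclidean algorithm in ℚ[v]:
  v³ − 10v² + 33v − 36 = (−(1/2)v + 4)(−2v² + 4v + 6) + (20v − 60)
  −2v² + 4v + 6 = (−(1/10)v − 1/10)(20v − 60) + (0)
Last nonzero remainder: 20v − 60. Dividing through by 20 gives the monic gcd v − 3.
Cancel v − 3 from numerator and denominator to get the reduced form.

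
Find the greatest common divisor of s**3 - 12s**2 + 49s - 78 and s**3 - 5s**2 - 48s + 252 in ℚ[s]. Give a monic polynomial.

s - 6

Apply the Euclidean algorithm:
  s**3 - 12s**2 + 49s - 78 = (s**3 - 5s**2 - 48s + 252) + (-7s**2 + 97s - 330)
  s**3 - 5s**2 - 48s + 252 = (-(1/7)s - 62/49)(-7s**2 + 97s - 330) + ((1352/49)s - 8112/49)
  -7s**2 + 97s - 330 = (-(343/1352)s + 2695/1352)((1352/49)s - 8112/49) + (0)
Last nonzero remainder: (1352/49)s - 8112/49. Dividing through by 1352/49 gives the monic gcd s - 6.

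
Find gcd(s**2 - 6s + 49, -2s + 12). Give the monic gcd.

1

Euclidean algorithm in ℚ[s]:
  s**2 - 6s + 49 = (-(1/2)s)(-2s + 12) + (49)
  -2s + 12 = (-(2/49)s + 12/49)(49) + (0)
The last nonzero remainder is the constant 49, so the polynomials are coprime and gcd = 1.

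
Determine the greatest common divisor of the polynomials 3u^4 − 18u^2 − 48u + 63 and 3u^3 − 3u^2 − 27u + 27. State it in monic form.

u^2 − 4u + 3

Apply the Euclidean algorithm:
  3u^4 − 18u^2 − 48u + 63 = (u + 1)(3u^3 − 3u^2 − 27u + 27) + (12u^2 − 48u + 36)
  3u^3 − 3u^2 − 27u + 27 = ((1/4)u + 3/4)(12u^2 − 48u + 36) + (0)
Last nonzero remainder: 12u^2 − 48u + 36. Dividing through by 12 gives the monic gcd u^2 − 4u + 3.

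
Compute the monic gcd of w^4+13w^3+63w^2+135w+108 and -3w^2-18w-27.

w^2+6w+9

By polynomial division,
  w^4+13w^3+63w^2+135w+108 = (-(1/3)w^2-(7/3)w-4)(-3w^2-18w-27) + (0)
Last nonzero remainder: -3w^2-18w-27. Dividing through by -3 gives the monic gcd w^2+6w+9.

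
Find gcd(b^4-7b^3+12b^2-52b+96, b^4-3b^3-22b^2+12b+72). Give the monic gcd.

b^2-8b+12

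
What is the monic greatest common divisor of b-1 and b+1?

1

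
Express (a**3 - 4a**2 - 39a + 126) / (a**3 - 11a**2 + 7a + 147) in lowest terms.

(a**2 + 3a - 18)/(a**2 - 4a - 21)

By polynomial division,
  a**3 - 4a**2 - 39a + 126 = (a**3 - 11a**2 + 7a + 147) + (7a**2 - 46a - 21)
  a**3 - 11a**2 + 7a + 147 = ((1/7)a - 31/49)(7a**2 - 46a - 21) + (-(936/49)a + 936/7)
  7a**2 - 46a - 21 = (-(343/936)a - 49/312)(-(936/49)a + 936/7) + (0)
Last nonzero remainder: -(936/49)a + 936/7. Dividing through by -936/49 gives the monic gcd a - 7.
Cancel a - 7 from numerator and denominator to get the reduced form.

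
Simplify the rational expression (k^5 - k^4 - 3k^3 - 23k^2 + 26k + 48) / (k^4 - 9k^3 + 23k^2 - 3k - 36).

Euclidean algorithm in ℚ[k]:
  k^5 - k^4 - 3k^3 - 23k^2 + 26k + 48 = (k + 8)(k^4 - 9k^3 + 23k^2 - 3k - 36) + (46k^3 - 204k^2 + 86k + 336)
  k^4 - 9k^3 + 23k^2 - 3k - 36 = ((1/46)k - 105/1058)(46k^3 - 204k^2 + 86k + 336) + ((468/529)k^2 - (936/529)k - 1404/529)
  46k^3 - 204k^2 + 86k + 336 = ((12167/234)k - 14812/117)((468/529)k^2 - (936/529)k - 1404/529) + (0)
Last nonzero remainder: (468/529)k^2 - (936/529)k - 1404/529. Dividing through by 468/529 gives the monic gcd k^2 - 2k - 3.
Cancel k^2 - 2k - 3 from numerator and denominator to get the reduced form.

(k^3 + k^2 + 2k - 16)/(k^2 - 7k + 12)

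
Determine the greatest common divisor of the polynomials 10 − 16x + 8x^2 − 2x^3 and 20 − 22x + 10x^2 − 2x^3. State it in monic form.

By polynomial division,
  −2x^3 + 8x^2 − 16x + 10 = (−2x^3 + 10x^2 − 22x + 20) + (−2x^2 + 6x − 10)
  −2x^3 + 10x^2 − 22x + 20 = (x − 2)(−2x^2 + 6x − 10) + (0)
Last nonzero remainder: −2x^2 + 6x − 10. Dividing through by −2 gives the monic gcd x^2 − 3x + 5.

5 − 3x + x^2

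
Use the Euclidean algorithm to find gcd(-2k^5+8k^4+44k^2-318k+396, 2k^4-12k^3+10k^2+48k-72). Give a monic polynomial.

k^3-8k^2+21k-18

Apply the Euclidean algorithm:
  -2k^5+8k^4+44k^2-318k+396 = (-k-2)(2k^4-12k^3+10k^2+48k-72) + (-14k^3+112k^2-294k+252)
  2k^4-12k^3+10k^2+48k-72 = (-(1/7)k-2/7)(-14k^3+112k^2-294k+252) + (0)
Last nonzero remainder: -14k^3+112k^2-294k+252. Dividing through by -14 gives the monic gcd k^3-8k^2+21k-18.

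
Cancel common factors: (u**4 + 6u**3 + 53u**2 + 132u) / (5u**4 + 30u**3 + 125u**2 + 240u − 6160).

By polynomial division,
  u**4 + 6u**3 + 53u**2 + 132u = (1/5)(5u**4 + 30u**3 + 125u**2 + 240u − 6160) + (28u**2 + 84u + 1232)
  5u**4 + 30u**3 + 125u**2 + 240u − 6160 = ((5/28)u**2 + (15/28)u − 5)(28u**2 + 84u + 1232) + (0)
Last nonzero remainder: 28u**2 + 84u + 1232. Dividing through by 28 gives the monic gcd u**2 + 3u + 44.
Cancel u**2 + 3u + 44 from numerator and denominator to get the reduced form.

(u**2 + 3u)/(5u**2 + 15u − 140)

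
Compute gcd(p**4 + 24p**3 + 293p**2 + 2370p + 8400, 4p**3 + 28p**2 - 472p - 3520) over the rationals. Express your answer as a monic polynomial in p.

p**2 + 18p + 80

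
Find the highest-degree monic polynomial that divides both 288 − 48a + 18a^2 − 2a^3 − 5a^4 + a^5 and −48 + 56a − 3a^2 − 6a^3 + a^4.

48 − 8a − 5a^2 + a^3

Apply the Euclidean algorithm:
  a^5 − 5a^4 − 2a^3 + 18a^2 − 48a + 288 = (a + 1)(a^4 − 6a^3 − 3a^2 + 56a − 48) + (7a^3 − 35a^2 − 56a + 336)
  a^4 − 6a^3 − 3a^2 + 56a − 48 = ((1/7)a − 1/7)(7a^3 − 35a^2 − 56a + 336) + (0)
Last nonzero remainder: 7a^3 − 35a^2 − 56a + 336. Dividing through by 7 gives the monic gcd a^3 − 5a^2 − 8a + 48.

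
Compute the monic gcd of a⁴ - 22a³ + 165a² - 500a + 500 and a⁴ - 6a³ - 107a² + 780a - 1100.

Apply the Euclidean algorithm:
  a⁴ - 22a³ + 165a² - 500a + 500 = (a⁴ - 6a³ - 107a² + 780a - 1100) + (-16a³ + 272a² - 1280a + 1600)
  a⁴ - 6a³ - 107a² + 780a - 1100 = (-(1/16)a - 11/16)(-16a³ + 272a² - 1280a + 1600) + (0)
Last nonzero remainder: -16a³ + 272a² - 1280a + 1600. Dividing through by -16 gives the monic gcd a³ - 17a² + 80a - 100.

a³ - 17a² + 80a - 100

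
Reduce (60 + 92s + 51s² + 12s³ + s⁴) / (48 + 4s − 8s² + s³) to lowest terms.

Apply the Euclidean algorithm:
  s⁴ + 12s³ + 51s² + 92s + 60 = (s + 20)(s³ − 8s² + 4s + 48) + (207s² − 36s − 900)
  s³ − 8s² + 4s + 48 = ((1/207)s − 20/529)(207s² − 36s − 900) + ((3696/529)s + 7392/529)
  207s² − 36s − 900 = ((36501/1232)s − 39675/616)((3696/529)s + 7392/529) + (0)
Last nonzero remainder: (3696/529)s + 7392/529. Dividing through by 3696/529 gives the monic gcd s + 2.
Cancel s + 2 from numerator and denominator to get the reduced form.

(30 + 31s + 10s² + s³)/(24 − 10s + s²)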